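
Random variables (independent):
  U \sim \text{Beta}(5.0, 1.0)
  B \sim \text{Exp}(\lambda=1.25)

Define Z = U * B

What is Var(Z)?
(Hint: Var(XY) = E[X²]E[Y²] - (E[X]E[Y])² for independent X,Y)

Var(XY) = E[X²]E[Y²] - (E[X]E[Y])²
E[U] = 0.83333333, Var(U) = 0.01984127
E[B] = 0.8, Var(B) = 0.64
E[U²] = 0.01984127 + 0.83333333² = 0.71428571
E[B²] = 0.64 + 0.8² = 1.28
Var(Z) = 0.71428571*1.28 - (0.83333333*0.8)²
= 0.91428571 - 0.44444444 = 0.46984127

0.46984127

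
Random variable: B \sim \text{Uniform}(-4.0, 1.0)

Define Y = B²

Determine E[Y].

Using E[X²] = Var(X) + (E[X])²:
E[B] = -1.5
Var(B) = (1 + 4)^2/12 = 2.0833333
E[B²] = 2.0833333 + (-1.5)² = 2.0833333 + 2.25 = 4.3333333

4.3333333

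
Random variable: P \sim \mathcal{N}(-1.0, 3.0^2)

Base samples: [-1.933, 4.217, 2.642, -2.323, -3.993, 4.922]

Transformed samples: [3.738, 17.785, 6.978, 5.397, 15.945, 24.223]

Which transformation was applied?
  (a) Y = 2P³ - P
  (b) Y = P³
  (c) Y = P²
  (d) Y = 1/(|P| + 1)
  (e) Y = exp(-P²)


Checking option (c) Y = P²:
  P = -1.933 -> Y = 3.738 ✓
  P = 4.217 -> Y = 17.785 ✓
  P = 2.642 -> Y = 6.978 ✓
All samples match this transformation.

(c) P²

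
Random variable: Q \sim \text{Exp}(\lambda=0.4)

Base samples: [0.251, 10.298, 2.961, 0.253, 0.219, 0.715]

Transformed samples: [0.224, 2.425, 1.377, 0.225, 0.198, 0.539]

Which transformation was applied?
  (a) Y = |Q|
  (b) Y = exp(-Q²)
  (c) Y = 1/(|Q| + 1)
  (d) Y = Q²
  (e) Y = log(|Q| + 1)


Checking option (e) Y = log(|Q| + 1):
  Q = 0.251 -> Y = 0.224 ✓
  Q = 10.298 -> Y = 2.425 ✓
  Q = 2.961 -> Y = 1.377 ✓
All samples match this transformation.

(e) log(|Q| + 1)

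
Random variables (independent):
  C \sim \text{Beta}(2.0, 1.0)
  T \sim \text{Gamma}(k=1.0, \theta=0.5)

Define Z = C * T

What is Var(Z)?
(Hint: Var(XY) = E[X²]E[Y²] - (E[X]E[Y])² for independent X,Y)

Var(XY) = E[X²]E[Y²] - (E[X]E[Y])²
E[C] = 0.66666667, Var(C) = 0.055555556
E[T] = 0.5, Var(T) = 0.25
E[C²] = 0.055555556 + 0.66666667² = 0.5
E[T²] = 0.25 + 0.5² = 0.5
Var(Z) = 0.5*0.5 - (0.66666667*0.5)²
= 0.25 - 0.11111111 = 0.13888889

0.13888889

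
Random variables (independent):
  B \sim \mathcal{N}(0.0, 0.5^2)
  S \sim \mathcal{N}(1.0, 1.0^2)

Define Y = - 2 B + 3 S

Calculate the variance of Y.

For independent RVs: Var(aX + bY) = a²Var(X) + b²Var(Y)
Var(B) = 0.25
Var(S) = 1
Var(Y) = (-2)²*0.25 + 3²*1
= 4*0.25 + 9*1 = 10

10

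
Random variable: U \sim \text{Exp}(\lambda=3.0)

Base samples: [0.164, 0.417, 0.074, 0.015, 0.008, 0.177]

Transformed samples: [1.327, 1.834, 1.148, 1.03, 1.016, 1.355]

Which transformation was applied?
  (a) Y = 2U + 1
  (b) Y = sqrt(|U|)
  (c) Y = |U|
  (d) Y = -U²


Checking option (a) Y = 2U + 1:
  U = 0.164 -> Y = 1.327 ✓
  U = 0.417 -> Y = 1.834 ✓
  U = 0.074 -> Y = 1.148 ✓
All samples match this transformation.

(a) 2U + 1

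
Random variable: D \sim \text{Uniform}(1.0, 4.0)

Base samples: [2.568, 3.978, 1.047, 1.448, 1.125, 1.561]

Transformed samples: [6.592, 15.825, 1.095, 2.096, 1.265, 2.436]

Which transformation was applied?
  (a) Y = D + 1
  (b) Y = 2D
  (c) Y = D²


Checking option (c) Y = D²:
  D = 2.568 -> Y = 6.592 ✓
  D = 3.978 -> Y = 15.825 ✓
  D = 1.047 -> Y = 1.095 ✓
All samples match this transformation.

(c) D²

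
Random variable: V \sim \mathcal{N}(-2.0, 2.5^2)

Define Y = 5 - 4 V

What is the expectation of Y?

For Y = -4V + 5:
E[Y] = -4 * E[V] + 5
E[V] = -2.0 = -2
E[Y] = -4 * (-2) + 5 = 13

13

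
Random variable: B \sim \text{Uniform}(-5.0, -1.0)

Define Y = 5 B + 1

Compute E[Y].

For Y = 5B + 1:
E[Y] = 5 * E[B] + 1
E[B] = (-5 - 1)/2 = -3
E[Y] = 5 * (-3) + 1 = -14

-14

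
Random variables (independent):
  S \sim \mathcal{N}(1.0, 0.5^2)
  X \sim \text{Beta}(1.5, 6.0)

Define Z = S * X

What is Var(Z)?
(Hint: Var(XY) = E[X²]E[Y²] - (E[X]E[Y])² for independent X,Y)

Var(XY) = E[X²]E[Y²] - (E[X]E[Y])²
E[S] = 1, Var(S) = 0.25
E[X] = 0.2, Var(X) = 0.018823529
E[S²] = 0.25 + 1² = 1.25
E[X²] = 0.018823529 + 0.2² = 0.058823529
Var(Z) = 1.25*0.058823529 - (1*0.2)²
= 0.073529412 - 0.04 = 0.033529412

0.033529412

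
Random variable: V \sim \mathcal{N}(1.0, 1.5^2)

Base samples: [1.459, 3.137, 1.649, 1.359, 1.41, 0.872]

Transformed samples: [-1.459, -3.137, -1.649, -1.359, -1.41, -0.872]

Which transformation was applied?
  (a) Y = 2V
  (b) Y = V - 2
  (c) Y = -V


Checking option (c) Y = -V:
  V = 1.459 -> Y = -1.459 ✓
  V = 3.137 -> Y = -3.137 ✓
  V = 1.649 -> Y = -1.649 ✓
All samples match this transformation.

(c) -V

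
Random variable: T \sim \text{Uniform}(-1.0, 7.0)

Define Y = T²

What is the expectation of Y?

Using E[X²] = Var(X) + (E[X])²:
E[T] = 3
Var(T) = (7 + 1)^2/12 = 5.3333333
E[T²] = 5.3333333 + 3² = 5.3333333 + 9 = 14.333333

14.333333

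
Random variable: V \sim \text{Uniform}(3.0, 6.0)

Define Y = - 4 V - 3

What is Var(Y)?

For Y = aV + b: Var(Y) = a² * Var(V)
Var(V) = (6 - 3)^2/12 = 0.75
Var(Y) = (-4)² * 0.75 = 16 * 0.75 = 12

12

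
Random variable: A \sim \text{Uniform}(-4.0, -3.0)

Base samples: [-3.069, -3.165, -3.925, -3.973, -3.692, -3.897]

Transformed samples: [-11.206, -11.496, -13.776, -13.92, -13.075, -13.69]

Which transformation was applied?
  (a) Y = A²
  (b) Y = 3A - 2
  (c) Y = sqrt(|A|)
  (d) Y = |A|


Checking option (b) Y = 3A - 2:
  A = -3.069 -> Y = -11.206 ✓
  A = -3.165 -> Y = -11.496 ✓
  A = -3.925 -> Y = -13.776 ✓
All samples match this transformation.

(b) 3A - 2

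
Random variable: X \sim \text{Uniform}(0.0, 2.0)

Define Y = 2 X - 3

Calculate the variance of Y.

For Y = aX + b: Var(Y) = a² * Var(X)
Var(X) = (2 - 0)^2/12 = 0.33333333
Var(Y) = 2² * 0.33333333 = 4 * 0.33333333 = 1.3333333

1.3333333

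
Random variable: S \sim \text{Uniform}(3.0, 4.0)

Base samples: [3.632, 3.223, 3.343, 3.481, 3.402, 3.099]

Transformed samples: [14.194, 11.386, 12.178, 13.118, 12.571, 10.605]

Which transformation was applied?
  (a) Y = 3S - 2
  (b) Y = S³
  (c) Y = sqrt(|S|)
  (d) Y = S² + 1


Checking option (d) Y = S² + 1:
  S = 3.632 -> Y = 14.194 ✓
  S = 3.223 -> Y = 11.386 ✓
  S = 3.343 -> Y = 12.178 ✓
All samples match this transformation.

(d) S² + 1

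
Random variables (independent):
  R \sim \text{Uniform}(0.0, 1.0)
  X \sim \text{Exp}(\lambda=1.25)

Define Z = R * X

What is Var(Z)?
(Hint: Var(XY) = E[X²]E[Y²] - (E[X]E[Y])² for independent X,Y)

Var(XY) = E[X²]E[Y²] - (E[X]E[Y])²
E[R] = 0.5, Var(R) = 0.083333333
E[X] = 0.8, Var(X) = 0.64
E[R²] = 0.083333333 + 0.5² = 0.33333333
E[X²] = 0.64 + 0.8² = 1.28
Var(Z) = 0.33333333*1.28 - (0.5*0.8)²
= 0.42666667 - 0.16 = 0.26666667

0.26666667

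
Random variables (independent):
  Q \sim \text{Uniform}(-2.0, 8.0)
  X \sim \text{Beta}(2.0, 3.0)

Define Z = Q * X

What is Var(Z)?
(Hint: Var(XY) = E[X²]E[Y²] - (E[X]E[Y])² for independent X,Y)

Var(XY) = E[X²]E[Y²] - (E[X]E[Y])²
E[Q] = 3, Var(Q) = 8.3333333
E[X] = 0.4, Var(X) = 0.04
E[Q²] = 8.3333333 + 3² = 17.333333
E[X²] = 0.04 + 0.4² = 0.2
Var(Z) = 17.333333*0.2 - (3*0.4)²
= 3.4666667 - 1.44 = 2.0266667

2.0266667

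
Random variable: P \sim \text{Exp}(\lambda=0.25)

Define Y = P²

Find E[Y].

E[P²] = Var(P) + (E[P])² = 16 + 16 = 32

32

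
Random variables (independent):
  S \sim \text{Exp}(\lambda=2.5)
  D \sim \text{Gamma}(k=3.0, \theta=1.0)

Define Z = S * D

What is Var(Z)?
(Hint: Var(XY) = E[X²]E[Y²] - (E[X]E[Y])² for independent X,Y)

Var(XY) = E[X²]E[Y²] - (E[X]E[Y])²
E[S] = 0.4, Var(S) = 0.16
E[D] = 3, Var(D) = 3
E[S²] = 0.16 + 0.4² = 0.32
E[D²] = 3 + 3² = 12
Var(Z) = 0.32*12 - (0.4*3)²
= 3.84 - 1.44 = 2.4

2.4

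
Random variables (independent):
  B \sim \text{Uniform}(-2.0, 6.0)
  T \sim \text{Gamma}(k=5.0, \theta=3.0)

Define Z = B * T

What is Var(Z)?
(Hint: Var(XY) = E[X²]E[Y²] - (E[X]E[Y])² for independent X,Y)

Var(XY) = E[X²]E[Y²] - (E[X]E[Y])²
E[B] = 2, Var(B) = 5.3333333
E[T] = 15, Var(T) = 45
E[B²] = 5.3333333 + 2² = 9.3333333
E[T²] = 45 + 15² = 270
Var(Z) = 9.3333333*270 - (2*15)²
= 2520 - 900 = 1620

1620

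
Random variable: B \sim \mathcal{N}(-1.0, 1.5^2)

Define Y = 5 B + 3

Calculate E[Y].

For Y = 5B + 3:
E[Y] = 5 * E[B] + 3
E[B] = -1.0 = -1
E[Y] = 5 * (-1) + 3 = -2

-2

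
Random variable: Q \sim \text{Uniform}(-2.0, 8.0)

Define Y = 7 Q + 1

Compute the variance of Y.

For Y = aQ + b: Var(Y) = a² * Var(Q)
Var(Q) = (8 + 2)^2/12 = 8.3333333
Var(Y) = 7² * 8.3333333 = 49 * 8.3333333 = 408.33333

408.33333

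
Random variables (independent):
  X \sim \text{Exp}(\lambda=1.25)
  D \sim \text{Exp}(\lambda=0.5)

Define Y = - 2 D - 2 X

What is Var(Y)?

For independent RVs: Var(aX + bY) = a²Var(X) + b²Var(Y)
Var(X) = 0.64
Var(D) = 4
Var(Y) = (-2)²*0.64 + (-2)²*4
= 4*0.64 + 4*4 = 18.56

18.56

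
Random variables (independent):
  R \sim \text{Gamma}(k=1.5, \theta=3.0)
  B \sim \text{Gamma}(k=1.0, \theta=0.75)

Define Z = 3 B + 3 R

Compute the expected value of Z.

E[Z] = 3*E[R] + 3*E[B]
E[R] = 4.5
E[B] = 0.75
E[Z] = 3*4.5 + 3*0.75 = 15.75

15.75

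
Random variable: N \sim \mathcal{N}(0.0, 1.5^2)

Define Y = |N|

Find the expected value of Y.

For X ~ N(0, 1.5²), E[|X|] = sigma * sqrt(2/pi)
= 1.5 * sqrt(2/pi) = 1.1968268

1.1968268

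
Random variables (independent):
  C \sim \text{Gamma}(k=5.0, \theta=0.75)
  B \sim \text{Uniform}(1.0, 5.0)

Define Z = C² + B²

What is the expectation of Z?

E[Z] = E[C²] + E[B²]
E[C²] = Var(C) + E[C]² = 2.8125 + 14.0625 = 16.875
E[B²] = Var(B) + E[B]² = 1.3333333 + 9 = 10.333333
E[Z] = 16.875 + 10.333333 = 27.208333

27.208333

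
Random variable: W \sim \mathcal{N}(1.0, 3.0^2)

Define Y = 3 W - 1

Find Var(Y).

For Y = aW + b: Var(Y) = a² * Var(W)
Var(W) = 3.0^2 = 9
Var(Y) = 3² * 9 = 9 * 9 = 81

81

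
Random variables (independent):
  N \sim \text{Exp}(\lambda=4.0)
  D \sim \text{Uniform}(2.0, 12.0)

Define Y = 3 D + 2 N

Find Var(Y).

For independent RVs: Var(aX + bY) = a²Var(X) + b²Var(Y)
Var(N) = 0.0625
Var(D) = 8.3333333
Var(Y) = 2²*0.0625 + 3²*8.3333333
= 4*0.0625 + 9*8.3333333 = 75.25

75.25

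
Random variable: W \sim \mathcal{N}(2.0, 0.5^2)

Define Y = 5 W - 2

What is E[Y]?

For Y = 5W - 2:
E[Y] = 5 * E[W] - 2
E[W] = 2.0 = 2
E[Y] = 5 * 2 - 2 = 8

8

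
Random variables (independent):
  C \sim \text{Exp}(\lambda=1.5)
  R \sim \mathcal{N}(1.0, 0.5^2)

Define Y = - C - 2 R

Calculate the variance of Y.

For independent RVs: Var(aX + bY) = a²Var(X) + b²Var(Y)
Var(C) = 0.44444444
Var(R) = 0.25
Var(Y) = (-1)²*0.44444444 + (-2)²*0.25
= 1*0.44444444 + 4*0.25 = 1.4444444

1.4444444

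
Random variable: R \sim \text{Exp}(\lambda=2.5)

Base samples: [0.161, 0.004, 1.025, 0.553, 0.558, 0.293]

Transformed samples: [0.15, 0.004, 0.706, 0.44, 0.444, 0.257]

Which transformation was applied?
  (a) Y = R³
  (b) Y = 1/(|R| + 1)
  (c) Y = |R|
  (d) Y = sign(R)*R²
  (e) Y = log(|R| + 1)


Checking option (e) Y = log(|R| + 1):
  R = 0.161 -> Y = 0.15 ✓
  R = 0.004 -> Y = 0.004 ✓
  R = 1.025 -> Y = 0.706 ✓
All samples match this transformation.

(e) log(|R| + 1)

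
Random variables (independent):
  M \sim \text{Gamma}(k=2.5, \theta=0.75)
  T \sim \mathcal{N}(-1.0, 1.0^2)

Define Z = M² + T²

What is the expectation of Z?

E[Z] = E[M²] + E[T²]
E[M²] = Var(M) + E[M]² = 1.40625 + 3.515625 = 4.921875
E[T²] = Var(T) + E[T]² = 1 + 1 = 2
E[Z] = 4.921875 + 2 = 6.921875

6.921875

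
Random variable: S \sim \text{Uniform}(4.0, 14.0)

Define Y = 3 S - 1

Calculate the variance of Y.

For Y = aS + b: Var(Y) = a² * Var(S)
Var(S) = (14 - 4)^2/12 = 8.3333333
Var(Y) = 3² * 8.3333333 = 9 * 8.3333333 = 75

75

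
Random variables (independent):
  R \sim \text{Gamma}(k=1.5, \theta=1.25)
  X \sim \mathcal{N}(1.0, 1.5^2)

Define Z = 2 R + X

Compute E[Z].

E[Z] = 2*E[R] + 1*E[X]
E[R] = 1.875
E[X] = 1
E[Z] = 2*1.875 + 1*1 = 4.75

4.75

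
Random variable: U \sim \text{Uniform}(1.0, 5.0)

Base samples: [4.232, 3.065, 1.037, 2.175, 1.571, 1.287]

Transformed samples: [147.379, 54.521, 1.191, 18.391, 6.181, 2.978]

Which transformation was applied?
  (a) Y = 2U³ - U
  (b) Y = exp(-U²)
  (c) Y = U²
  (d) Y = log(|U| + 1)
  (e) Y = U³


Checking option (a) Y = 2U³ - U:
  U = 4.232 -> Y = 147.379 ✓
  U = 3.065 -> Y = 54.521 ✓
  U = 1.037 -> Y = 1.191 ✓
All samples match this transformation.

(a) 2U³ - U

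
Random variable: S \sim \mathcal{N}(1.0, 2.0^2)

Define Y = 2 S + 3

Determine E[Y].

For Y = 2S + 3:
E[Y] = 2 * E[S] + 3
E[S] = 1.0 = 1
E[Y] = 2 * 1 + 3 = 5

5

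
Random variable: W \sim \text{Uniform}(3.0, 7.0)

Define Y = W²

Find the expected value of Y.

Using E[X²] = Var(X) + (E[X])²:
E[W] = 5
Var(W) = (7 - 3)^2/12 = 1.3333333
E[W²] = 1.3333333 + 5² = 1.3333333 + 25 = 26.333333

26.333333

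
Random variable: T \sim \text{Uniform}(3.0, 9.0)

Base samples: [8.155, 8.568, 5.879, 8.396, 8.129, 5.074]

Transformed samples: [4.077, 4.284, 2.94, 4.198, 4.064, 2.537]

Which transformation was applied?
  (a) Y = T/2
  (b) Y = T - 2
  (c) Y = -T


Checking option (a) Y = T/2:
  T = 8.155 -> Y = 4.077 ✓
  T = 8.568 -> Y = 4.284 ✓
  T = 5.879 -> Y = 2.94 ✓
All samples match this transformation.

(a) T/2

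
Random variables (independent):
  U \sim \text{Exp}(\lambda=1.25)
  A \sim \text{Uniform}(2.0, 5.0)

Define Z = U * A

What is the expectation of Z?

For independent RVs: E[XY] = E[X]*E[Y]
E[U] = 0.8
E[A] = 3.5
E[Z] = 0.8 * 3.5 = 2.8

2.8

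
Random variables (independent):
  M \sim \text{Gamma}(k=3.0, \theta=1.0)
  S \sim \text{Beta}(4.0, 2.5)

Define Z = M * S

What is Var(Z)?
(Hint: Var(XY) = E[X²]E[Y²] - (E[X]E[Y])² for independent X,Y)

Var(XY) = E[X²]E[Y²] - (E[X]E[Y])²
E[M] = 3, Var(M) = 3
E[S] = 0.61538462, Var(S) = 0.031558185
E[M²] = 3 + 3² = 12
E[S²] = 0.031558185 + 0.61538462² = 0.41025641
Var(Z) = 12*0.41025641 - (3*0.61538462)²
= 4.9230769 - 3.408284 = 1.5147929

1.5147929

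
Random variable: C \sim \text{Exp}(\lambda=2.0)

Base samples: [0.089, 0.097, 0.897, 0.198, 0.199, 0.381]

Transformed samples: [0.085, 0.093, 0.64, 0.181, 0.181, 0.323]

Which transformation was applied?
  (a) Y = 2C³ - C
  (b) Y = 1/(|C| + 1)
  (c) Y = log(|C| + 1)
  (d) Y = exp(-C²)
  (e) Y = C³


Checking option (c) Y = log(|C| + 1):
  C = 0.089 -> Y = 0.085 ✓
  C = 0.097 -> Y = 0.093 ✓
  C = 0.897 -> Y = 0.64 ✓
All samples match this transformation.

(c) log(|C| + 1)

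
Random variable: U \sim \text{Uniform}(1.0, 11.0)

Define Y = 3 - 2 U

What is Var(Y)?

For Y = aU + b: Var(Y) = a² * Var(U)
Var(U) = (11 - 1)^2/12 = 8.3333333
Var(Y) = (-2)² * 8.3333333 = 4 * 8.3333333 = 33.333333

33.333333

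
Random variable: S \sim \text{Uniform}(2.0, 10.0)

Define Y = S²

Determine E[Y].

E[S²] = Var(S) + (E[S])² = 5.3333333 + 36 = 41.333333

41.333333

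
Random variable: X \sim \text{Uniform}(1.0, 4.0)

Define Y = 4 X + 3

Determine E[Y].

For Y = 4X + 3:
E[Y] = 4 * E[X] + 3
E[X] = (1 + 4)/2 = 2.5
E[Y] = 4 * 2.5 + 3 = 13

13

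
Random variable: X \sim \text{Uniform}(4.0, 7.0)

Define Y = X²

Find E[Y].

Using E[X²] = Var(X) + (E[X])²:
E[X] = 5.5
Var(X) = (7 - 4)^2/12 = 0.75
E[X²] = 0.75 + 5.5² = 0.75 + 30.25 = 31

31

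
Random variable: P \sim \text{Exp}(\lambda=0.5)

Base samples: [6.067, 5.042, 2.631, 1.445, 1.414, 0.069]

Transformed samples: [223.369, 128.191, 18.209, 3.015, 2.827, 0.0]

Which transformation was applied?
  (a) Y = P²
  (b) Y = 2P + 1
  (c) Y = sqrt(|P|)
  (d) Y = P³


Checking option (d) Y = P³:
  P = 6.067 -> Y = 223.369 ✓
  P = 5.042 -> Y = 128.191 ✓
  P = 2.631 -> Y = 18.209 ✓
All samples match this transformation.

(d) P³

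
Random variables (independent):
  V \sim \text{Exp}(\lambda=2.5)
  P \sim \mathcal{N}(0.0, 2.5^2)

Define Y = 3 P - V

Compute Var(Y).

For independent RVs: Var(aX + bY) = a²Var(X) + b²Var(Y)
Var(V) = 0.16
Var(P) = 6.25
Var(Y) = (-1)²*0.16 + 3²*6.25
= 1*0.16 + 9*6.25 = 56.41

56.41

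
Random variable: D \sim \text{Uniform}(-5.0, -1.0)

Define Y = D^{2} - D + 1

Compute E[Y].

E[Y] = 1*E[D²] - 1*E[D] + 1
E[D] = -3
E[D²] = Var(D) + (E[D])² = 1.3333333 + 9 = 10.333333
E[Y] = 1*10.333333 - 1*(-3) + 1 = 14.333333

14.333333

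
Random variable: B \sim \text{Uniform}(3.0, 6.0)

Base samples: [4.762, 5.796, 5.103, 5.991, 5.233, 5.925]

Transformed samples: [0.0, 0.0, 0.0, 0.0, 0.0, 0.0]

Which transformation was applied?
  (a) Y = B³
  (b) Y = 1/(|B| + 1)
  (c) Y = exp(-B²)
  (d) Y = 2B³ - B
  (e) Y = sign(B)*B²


Checking option (c) Y = exp(-B²):
  B = 4.762 -> Y = 0.0 ✓
  B = 5.796 -> Y = 0.0 ✓
  B = 5.103 -> Y = 0.0 ✓
All samples match this transformation.

(c) exp(-B²)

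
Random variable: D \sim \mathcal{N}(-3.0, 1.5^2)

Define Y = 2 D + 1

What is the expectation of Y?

For Y = 2D + 1:
E[Y] = 2 * E[D] + 1
E[D] = -3.0 = -3
E[Y] = 2 * (-3) + 1 = -5

-5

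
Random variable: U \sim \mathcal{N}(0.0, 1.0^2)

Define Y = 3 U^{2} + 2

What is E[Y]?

E[Y] = 3*E[U²] + 2
E[U] = 0
E[U²] = Var(U) + (E[U])² = 1 + 0 = 1
E[Y] = 3*1 + 2 = 5

5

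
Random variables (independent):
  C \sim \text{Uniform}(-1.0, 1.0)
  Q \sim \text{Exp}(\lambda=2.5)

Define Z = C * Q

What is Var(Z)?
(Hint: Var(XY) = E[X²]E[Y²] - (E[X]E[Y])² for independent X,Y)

Var(XY) = E[X²]E[Y²] - (E[X]E[Y])²
E[C] = 0, Var(C) = 0.33333333
E[Q] = 0.4, Var(Q) = 0.16
E[C²] = 0.33333333 + 0² = 0.33333333
E[Q²] = 0.16 + 0.4² = 0.32
Var(Z) = 0.33333333*0.32 - (0*0.4)²
= 0.10666667 - 0 = 0.10666667

0.10666667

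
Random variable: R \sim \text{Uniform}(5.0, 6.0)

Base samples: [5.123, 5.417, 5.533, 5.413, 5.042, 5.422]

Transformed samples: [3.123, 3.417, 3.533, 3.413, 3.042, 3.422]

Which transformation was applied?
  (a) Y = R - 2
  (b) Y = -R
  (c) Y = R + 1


Checking option (a) Y = R - 2:
  R = 5.123 -> Y = 3.123 ✓
  R = 5.417 -> Y = 3.417 ✓
  R = 5.533 -> Y = 3.533 ✓
All samples match this transformation.

(a) R - 2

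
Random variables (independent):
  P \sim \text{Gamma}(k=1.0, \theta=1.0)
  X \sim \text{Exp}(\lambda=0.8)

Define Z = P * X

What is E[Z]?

For independent RVs: E[XY] = E[X]*E[Y]
E[P] = 1
E[X] = 1.25
E[Z] = 1 * 1.25 = 1.25

1.25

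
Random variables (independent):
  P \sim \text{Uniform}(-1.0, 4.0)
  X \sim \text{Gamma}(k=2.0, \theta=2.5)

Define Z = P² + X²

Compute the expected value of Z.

E[Z] = E[P²] + E[X²]
E[P²] = Var(P) + E[P]² = 2.0833333 + 2.25 = 4.3333333
E[X²] = Var(X) + E[X]² = 12.5 + 25 = 37.5
E[Z] = 4.3333333 + 37.5 = 41.833333

41.833333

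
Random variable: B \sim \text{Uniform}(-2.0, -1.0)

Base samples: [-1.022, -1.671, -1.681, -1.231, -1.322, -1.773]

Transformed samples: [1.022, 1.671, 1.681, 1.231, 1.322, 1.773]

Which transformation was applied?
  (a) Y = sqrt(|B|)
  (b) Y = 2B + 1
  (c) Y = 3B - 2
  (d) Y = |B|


Checking option (d) Y = |B|:
  B = -1.022 -> Y = 1.022 ✓
  B = -1.671 -> Y = 1.671 ✓
  B = -1.681 -> Y = 1.681 ✓
All samples match this transformation.

(d) |B|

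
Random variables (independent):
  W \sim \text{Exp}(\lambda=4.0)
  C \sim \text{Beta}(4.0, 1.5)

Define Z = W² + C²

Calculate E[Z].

E[Z] = E[W²] + E[C²]
E[W²] = Var(W) + E[W]² = 0.0625 + 0.0625 = 0.125
E[C²] = Var(C) + E[C]² = 0.03051494 + 0.52892562 = 0.55944056
E[Z] = 0.125 + 0.55944056 = 0.68444056

0.68444056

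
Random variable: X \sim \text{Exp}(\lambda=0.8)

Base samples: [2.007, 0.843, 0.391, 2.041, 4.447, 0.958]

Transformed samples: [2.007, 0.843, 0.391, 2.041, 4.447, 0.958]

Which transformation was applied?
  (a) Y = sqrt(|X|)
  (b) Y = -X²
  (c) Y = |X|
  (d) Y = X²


Checking option (c) Y = |X|:
  X = 2.007 -> Y = 2.007 ✓
  X = 0.843 -> Y = 0.843 ✓
  X = 0.391 -> Y = 0.391 ✓
All samples match this transformation.

(c) |X|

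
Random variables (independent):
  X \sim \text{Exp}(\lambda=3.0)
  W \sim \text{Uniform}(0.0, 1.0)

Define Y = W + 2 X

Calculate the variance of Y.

For independent RVs: Var(aX + bY) = a²Var(X) + b²Var(Y)
Var(X) = 0.11111111
Var(W) = 0.083333333
Var(Y) = 2²*0.11111111 + 1²*0.083333333
= 4*0.11111111 + 1*0.083333333 = 0.52777778

0.52777778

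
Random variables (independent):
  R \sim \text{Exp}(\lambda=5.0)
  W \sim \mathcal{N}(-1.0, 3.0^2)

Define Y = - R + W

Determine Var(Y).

For independent RVs: Var(aX + bY) = a²Var(X) + b²Var(Y)
Var(R) = 0.04
Var(W) = 9
Var(Y) = (-1)²*0.04 + 1²*9
= 1*0.04 + 1*9 = 9.04

9.04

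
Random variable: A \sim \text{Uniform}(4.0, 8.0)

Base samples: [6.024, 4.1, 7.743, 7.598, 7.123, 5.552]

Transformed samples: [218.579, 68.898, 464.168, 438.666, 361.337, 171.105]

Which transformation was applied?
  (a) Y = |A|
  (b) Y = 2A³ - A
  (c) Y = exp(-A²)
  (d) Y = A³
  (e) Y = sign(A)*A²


Checking option (d) Y = A³:
  A = 6.024 -> Y = 218.579 ✓
  A = 4.1 -> Y = 68.898 ✓
  A = 7.743 -> Y = 464.168 ✓
All samples match this transformation.

(d) A³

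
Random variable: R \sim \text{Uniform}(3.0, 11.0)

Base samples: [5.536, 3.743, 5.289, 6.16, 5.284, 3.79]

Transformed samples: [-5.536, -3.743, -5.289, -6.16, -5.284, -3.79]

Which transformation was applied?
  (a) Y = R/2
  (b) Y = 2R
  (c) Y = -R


Checking option (c) Y = -R:
  R = 5.536 -> Y = -5.536 ✓
  R = 3.743 -> Y = -3.743 ✓
  R = 5.289 -> Y = -5.289 ✓
All samples match this transformation.

(c) -R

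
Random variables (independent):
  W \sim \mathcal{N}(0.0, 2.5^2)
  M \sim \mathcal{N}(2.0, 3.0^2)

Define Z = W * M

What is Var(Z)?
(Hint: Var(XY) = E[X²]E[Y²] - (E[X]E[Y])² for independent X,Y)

Var(XY) = E[X²]E[Y²] - (E[X]E[Y])²
E[W] = 0, Var(W) = 6.25
E[M] = 2, Var(M) = 9
E[W²] = 6.25 + 0² = 6.25
E[M²] = 9 + 2² = 13
Var(Z) = 6.25*13 - (0*2)²
= 81.25 - 0 = 81.25

81.25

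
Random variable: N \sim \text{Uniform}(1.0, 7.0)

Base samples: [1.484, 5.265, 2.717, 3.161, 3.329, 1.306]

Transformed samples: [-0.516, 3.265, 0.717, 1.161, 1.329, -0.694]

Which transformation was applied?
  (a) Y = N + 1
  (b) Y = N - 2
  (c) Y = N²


Checking option (b) Y = N - 2:
  N = 1.484 -> Y = -0.516 ✓
  N = 5.265 -> Y = 3.265 ✓
  N = 2.717 -> Y = 0.717 ✓
All samples match this transformation.

(b) N - 2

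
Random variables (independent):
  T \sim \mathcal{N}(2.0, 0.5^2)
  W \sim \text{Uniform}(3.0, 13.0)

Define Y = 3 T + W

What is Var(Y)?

For independent RVs: Var(aX + bY) = a²Var(X) + b²Var(Y)
Var(T) = 0.25
Var(W) = 8.3333333
Var(Y) = 3²*0.25 + 1²*8.3333333
= 9*0.25 + 1*8.3333333 = 10.583333

10.583333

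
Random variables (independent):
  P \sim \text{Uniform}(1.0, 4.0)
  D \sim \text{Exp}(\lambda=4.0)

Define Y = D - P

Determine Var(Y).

For independent RVs: Var(aX + bY) = a²Var(X) + b²Var(Y)
Var(P) = 0.75
Var(D) = 0.0625
Var(Y) = (-1)²*0.75 + 1²*0.0625
= 1*0.75 + 1*0.0625 = 0.8125

0.8125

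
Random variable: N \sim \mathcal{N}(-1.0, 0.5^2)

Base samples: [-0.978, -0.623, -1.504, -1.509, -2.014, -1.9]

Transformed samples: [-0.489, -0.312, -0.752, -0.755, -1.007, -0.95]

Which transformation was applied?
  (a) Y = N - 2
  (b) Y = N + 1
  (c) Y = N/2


Checking option (c) Y = N/2:
  N = -0.978 -> Y = -0.489 ✓
  N = -0.623 -> Y = -0.312 ✓
  N = -1.504 -> Y = -0.752 ✓
All samples match this transformation.

(c) N/2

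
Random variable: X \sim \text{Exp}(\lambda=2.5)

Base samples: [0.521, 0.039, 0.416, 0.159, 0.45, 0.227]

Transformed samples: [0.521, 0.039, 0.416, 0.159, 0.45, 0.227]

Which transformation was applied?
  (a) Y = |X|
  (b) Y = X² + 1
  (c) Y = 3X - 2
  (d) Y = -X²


Checking option (a) Y = |X|:
  X = 0.521 -> Y = 0.521 ✓
  X = 0.039 -> Y = 0.039 ✓
  X = 0.416 -> Y = 0.416 ✓
All samples match this transformation.

(a) |X|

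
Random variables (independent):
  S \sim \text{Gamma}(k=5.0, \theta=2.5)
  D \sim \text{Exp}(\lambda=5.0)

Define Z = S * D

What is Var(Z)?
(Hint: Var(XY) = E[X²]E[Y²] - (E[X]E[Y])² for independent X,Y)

Var(XY) = E[X²]E[Y²] - (E[X]E[Y])²
E[S] = 12.5, Var(S) = 31.25
E[D] = 0.2, Var(D) = 0.04
E[S²] = 31.25 + 12.5² = 187.5
E[D²] = 0.04 + 0.2² = 0.08
Var(Z) = 187.5*0.08 - (12.5*0.2)²
= 15 - 6.25 = 8.75

8.75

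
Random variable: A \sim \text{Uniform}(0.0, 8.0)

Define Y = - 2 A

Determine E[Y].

For Y = -2A:
E[Y] = -2 * E[A]
E[A] = (0 + 8)/2 = 4
E[Y] = -2 * 4 = -8

-8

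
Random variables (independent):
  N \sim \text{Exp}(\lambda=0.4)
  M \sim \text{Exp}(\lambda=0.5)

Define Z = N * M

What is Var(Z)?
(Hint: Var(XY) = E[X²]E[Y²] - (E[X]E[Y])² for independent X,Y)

Var(XY) = E[X²]E[Y²] - (E[X]E[Y])²
E[N] = 2.5, Var(N) = 6.25
E[M] = 2, Var(M) = 4
E[N²] = 6.25 + 2.5² = 12.5
E[M²] = 4 + 2² = 8
Var(Z) = 12.5*8 - (2.5*2)²
= 100 - 25 = 75

75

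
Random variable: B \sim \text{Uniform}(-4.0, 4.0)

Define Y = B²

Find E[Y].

E[B²] = Var(B) + (E[B])² = 5.3333333 + 0 = 5.3333333

5.3333333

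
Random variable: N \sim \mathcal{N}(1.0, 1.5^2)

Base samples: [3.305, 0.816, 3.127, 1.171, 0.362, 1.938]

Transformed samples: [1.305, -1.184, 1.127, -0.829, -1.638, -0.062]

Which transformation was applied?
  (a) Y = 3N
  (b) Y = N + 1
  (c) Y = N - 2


Checking option (c) Y = N - 2:
  N = 3.305 -> Y = 1.305 ✓
  N = 0.816 -> Y = -1.184 ✓
  N = 3.127 -> Y = 1.127 ✓
All samples match this transformation.

(c) N - 2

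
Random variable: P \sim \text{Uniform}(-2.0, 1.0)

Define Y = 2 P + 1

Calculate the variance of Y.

For Y = aP + b: Var(Y) = a² * Var(P)
Var(P) = (1 + 2)^2/12 = 0.75
Var(Y) = 2² * 0.75 = 4 * 0.75 = 3

3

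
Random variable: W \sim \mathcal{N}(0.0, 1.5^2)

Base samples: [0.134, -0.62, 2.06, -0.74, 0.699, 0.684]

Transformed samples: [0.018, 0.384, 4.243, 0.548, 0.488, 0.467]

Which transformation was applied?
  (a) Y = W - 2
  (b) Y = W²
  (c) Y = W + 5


Checking option (b) Y = W²:
  W = 0.134 -> Y = 0.018 ✓
  W = -0.62 -> Y = 0.384 ✓
  W = 2.06 -> Y = 4.243 ✓
All samples match this transformation.

(b) W²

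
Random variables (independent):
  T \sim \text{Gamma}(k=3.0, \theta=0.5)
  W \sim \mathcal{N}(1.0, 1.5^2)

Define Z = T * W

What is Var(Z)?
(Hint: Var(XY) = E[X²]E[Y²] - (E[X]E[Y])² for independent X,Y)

Var(XY) = E[X²]E[Y²] - (E[X]E[Y])²
E[T] = 1.5, Var(T) = 0.75
E[W] = 1, Var(W) = 2.25
E[T²] = 0.75 + 1.5² = 3
E[W²] = 2.25 + 1² = 3.25
Var(Z) = 3*3.25 - (1.5*1)²
= 9.75 - 2.25 = 7.5

7.5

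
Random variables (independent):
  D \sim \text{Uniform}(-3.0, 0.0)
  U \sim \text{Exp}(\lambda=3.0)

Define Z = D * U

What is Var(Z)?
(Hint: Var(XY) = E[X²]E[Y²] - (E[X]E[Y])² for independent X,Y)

Var(XY) = E[X²]E[Y²] - (E[X]E[Y])²
E[D] = -1.5, Var(D) = 0.75
E[U] = 0.33333333, Var(U) = 0.11111111
E[D²] = 0.75 + (-1.5)² = 3
E[U²] = 0.11111111 + 0.33333333² = 0.22222222
Var(Z) = 3*0.22222222 - (-1.5*0.33333333)²
= 0.66666667 - 0.25 = 0.41666667

0.41666667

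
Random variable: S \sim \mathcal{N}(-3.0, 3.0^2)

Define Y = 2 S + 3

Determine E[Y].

For Y = 2S + 3:
E[Y] = 2 * E[S] + 3
E[S] = -3.0 = -3
E[Y] = 2 * (-3) + 3 = -3

-3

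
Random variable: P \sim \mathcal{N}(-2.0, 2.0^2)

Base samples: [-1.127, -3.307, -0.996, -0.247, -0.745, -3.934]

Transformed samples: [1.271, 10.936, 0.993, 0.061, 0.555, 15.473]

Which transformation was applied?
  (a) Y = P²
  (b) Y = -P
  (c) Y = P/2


Checking option (a) Y = P²:
  P = -1.127 -> Y = 1.271 ✓
  P = -3.307 -> Y = 10.936 ✓
  P = -0.996 -> Y = 0.993 ✓
All samples match this transformation.

(a) P²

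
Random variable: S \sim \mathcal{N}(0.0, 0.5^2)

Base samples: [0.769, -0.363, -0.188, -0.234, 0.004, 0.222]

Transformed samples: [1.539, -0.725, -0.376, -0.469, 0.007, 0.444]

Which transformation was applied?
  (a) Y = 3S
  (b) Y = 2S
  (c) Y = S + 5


Checking option (b) Y = 2S:
  S = 0.769 -> Y = 1.539 ✓
  S = -0.363 -> Y = -0.725 ✓
  S = -0.188 -> Y = -0.376 ✓
All samples match this transformation.

(b) 2S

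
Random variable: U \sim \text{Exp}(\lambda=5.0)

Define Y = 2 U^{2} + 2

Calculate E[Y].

E[Y] = 2*E[U²] + 2
E[U] = 0.2
E[U²] = Var(U) + (E[U])² = 0.04 + 0.04 = 0.08
E[Y] = 2*0.08 + 2 = 2.16

2.16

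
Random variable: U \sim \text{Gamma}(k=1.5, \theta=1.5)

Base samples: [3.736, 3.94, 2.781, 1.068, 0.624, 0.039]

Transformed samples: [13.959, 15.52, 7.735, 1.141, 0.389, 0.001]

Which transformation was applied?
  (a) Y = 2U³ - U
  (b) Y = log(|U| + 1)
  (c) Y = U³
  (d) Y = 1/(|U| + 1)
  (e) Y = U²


Checking option (e) Y = U²:
  U = 3.736 -> Y = 13.959 ✓
  U = 3.94 -> Y = 15.52 ✓
  U = 2.781 -> Y = 7.735 ✓
All samples match this transformation.

(e) U²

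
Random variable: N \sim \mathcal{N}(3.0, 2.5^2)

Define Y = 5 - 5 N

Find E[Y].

For Y = -5N + 5:
E[Y] = -5 * E[N] + 5
E[N] = 3.0 = 3
E[Y] = -5 * 3 + 5 = -10

-10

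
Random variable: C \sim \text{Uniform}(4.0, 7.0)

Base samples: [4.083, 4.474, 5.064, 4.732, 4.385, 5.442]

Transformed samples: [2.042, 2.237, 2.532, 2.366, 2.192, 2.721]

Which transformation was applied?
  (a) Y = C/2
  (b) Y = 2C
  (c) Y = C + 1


Checking option (a) Y = C/2:
  C = 4.083 -> Y = 2.042 ✓
  C = 4.474 -> Y = 2.237 ✓
  C = 5.064 -> Y = 2.532 ✓
All samples match this transformation.

(a) C/2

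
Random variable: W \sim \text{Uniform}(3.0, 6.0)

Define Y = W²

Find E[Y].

Using E[X²] = Var(X) + (E[X])²:
E[W] = 4.5
Var(W) = (6 - 3)^2/12 = 0.75
E[W²] = 0.75 + 4.5² = 0.75 + 20.25 = 21

21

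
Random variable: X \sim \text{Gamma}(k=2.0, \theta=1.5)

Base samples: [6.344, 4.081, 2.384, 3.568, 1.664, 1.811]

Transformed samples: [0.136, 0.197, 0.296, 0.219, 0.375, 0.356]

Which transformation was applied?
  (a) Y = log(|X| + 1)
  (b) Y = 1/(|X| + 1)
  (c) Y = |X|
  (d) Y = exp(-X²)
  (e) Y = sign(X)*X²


Checking option (b) Y = 1/(|X| + 1):
  X = 6.344 -> Y = 0.136 ✓
  X = 4.081 -> Y = 0.197 ✓
  X = 2.384 -> Y = 0.296 ✓
All samples match this transformation.

(b) 1/(|X| + 1)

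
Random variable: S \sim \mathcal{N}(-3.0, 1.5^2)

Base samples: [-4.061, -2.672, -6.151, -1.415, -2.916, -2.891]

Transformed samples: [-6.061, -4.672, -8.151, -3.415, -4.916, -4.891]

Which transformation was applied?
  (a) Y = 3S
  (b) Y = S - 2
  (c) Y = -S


Checking option (b) Y = S - 2:
  S = -4.061 -> Y = -6.061 ✓
  S = -2.672 -> Y = -4.672 ✓
  S = -6.151 -> Y = -8.151 ✓
All samples match this transformation.

(b) S - 2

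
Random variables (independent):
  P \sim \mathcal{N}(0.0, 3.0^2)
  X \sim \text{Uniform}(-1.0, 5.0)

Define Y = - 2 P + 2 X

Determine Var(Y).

For independent RVs: Var(aX + bY) = a²Var(X) + b²Var(Y)
Var(P) = 9
Var(X) = 3
Var(Y) = (-2)²*9 + 2²*3
= 4*9 + 4*3 = 48

48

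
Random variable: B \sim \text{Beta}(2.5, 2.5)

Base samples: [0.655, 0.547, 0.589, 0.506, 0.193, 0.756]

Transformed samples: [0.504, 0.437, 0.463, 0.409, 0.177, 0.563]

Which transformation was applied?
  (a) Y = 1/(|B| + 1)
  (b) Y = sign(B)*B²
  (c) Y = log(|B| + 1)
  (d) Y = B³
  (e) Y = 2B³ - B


Checking option (c) Y = log(|B| + 1):
  B = 0.655 -> Y = 0.504 ✓
  B = 0.547 -> Y = 0.437 ✓
  B = 0.589 -> Y = 0.463 ✓
All samples match this transformation.

(c) log(|B| + 1)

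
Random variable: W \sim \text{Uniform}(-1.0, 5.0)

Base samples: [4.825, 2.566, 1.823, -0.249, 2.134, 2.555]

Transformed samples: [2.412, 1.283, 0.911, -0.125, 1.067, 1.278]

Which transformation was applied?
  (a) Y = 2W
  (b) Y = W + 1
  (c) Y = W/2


Checking option (c) Y = W/2:
  W = 4.825 -> Y = 2.412 ✓
  W = 2.566 -> Y = 1.283 ✓
  W = 1.823 -> Y = 0.911 ✓
All samples match this transformation.

(c) W/2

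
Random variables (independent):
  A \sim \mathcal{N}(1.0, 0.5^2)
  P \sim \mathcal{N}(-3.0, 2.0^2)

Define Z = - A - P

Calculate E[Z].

E[Z] = -1*E[A] - 1*E[P]
E[A] = 1
E[P] = -3
E[Z] = -1*1 - 1*(-3) = 2

2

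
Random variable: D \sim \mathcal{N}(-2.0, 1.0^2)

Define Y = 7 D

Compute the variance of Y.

For Y = aD + b: Var(Y) = a² * Var(D)
Var(D) = 1.0^2 = 1
Var(Y) = 7² * 1 = 49 * 1 = 49

49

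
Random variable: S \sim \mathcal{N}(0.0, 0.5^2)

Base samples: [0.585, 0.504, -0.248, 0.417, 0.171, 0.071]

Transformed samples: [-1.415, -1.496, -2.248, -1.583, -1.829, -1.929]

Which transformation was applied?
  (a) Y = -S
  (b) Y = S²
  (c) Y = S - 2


Checking option (c) Y = S - 2:
  S = 0.585 -> Y = -1.415 ✓
  S = 0.504 -> Y = -1.496 ✓
  S = -0.248 -> Y = -2.248 ✓
All samples match this transformation.

(c) S - 2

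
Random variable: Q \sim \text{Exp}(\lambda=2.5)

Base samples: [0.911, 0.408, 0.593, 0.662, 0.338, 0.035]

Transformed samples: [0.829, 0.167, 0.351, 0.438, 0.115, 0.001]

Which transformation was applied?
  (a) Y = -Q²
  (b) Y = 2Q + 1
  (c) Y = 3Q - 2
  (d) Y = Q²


Checking option (d) Y = Q²:
  Q = 0.911 -> Y = 0.829 ✓
  Q = 0.408 -> Y = 0.167 ✓
  Q = 0.593 -> Y = 0.351 ✓
All samples match this transformation.

(d) Q²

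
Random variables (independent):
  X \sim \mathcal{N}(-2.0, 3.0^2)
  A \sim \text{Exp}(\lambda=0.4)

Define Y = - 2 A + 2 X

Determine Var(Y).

For independent RVs: Var(aX + bY) = a²Var(X) + b²Var(Y)
Var(X) = 9
Var(A) = 6.25
Var(Y) = 2²*9 + (-2)²*6.25
= 4*9 + 4*6.25 = 61

61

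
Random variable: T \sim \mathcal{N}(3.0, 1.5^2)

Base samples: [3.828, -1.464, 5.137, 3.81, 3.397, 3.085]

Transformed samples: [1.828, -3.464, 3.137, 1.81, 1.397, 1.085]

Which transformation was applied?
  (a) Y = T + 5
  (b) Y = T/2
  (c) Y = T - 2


Checking option (c) Y = T - 2:
  T = 3.828 -> Y = 1.828 ✓
  T = -1.464 -> Y = -3.464 ✓
  T = 5.137 -> Y = 3.137 ✓
All samples match this transformation.

(c) T - 2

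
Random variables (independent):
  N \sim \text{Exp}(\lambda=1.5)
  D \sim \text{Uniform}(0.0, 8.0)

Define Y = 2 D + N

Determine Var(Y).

For independent RVs: Var(aX + bY) = a²Var(X) + b²Var(Y)
Var(N) = 0.44444444
Var(D) = 5.3333333
Var(Y) = 1²*0.44444444 + 2²*5.3333333
= 1*0.44444444 + 4*5.3333333 = 21.777778

21.777778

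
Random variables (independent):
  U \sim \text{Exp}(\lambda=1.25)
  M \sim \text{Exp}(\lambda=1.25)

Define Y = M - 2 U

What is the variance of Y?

For independent RVs: Var(aX + bY) = a²Var(X) + b²Var(Y)
Var(U) = 0.64
Var(M) = 0.64
Var(Y) = (-2)²*0.64 + 1²*0.64
= 4*0.64 + 1*0.64 = 3.2

3.2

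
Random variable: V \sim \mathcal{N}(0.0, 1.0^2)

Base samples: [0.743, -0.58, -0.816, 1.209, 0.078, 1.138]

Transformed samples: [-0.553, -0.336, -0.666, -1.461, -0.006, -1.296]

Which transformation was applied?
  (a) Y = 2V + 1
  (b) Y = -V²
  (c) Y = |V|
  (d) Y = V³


Checking option (b) Y = -V²:
  V = 0.743 -> Y = -0.553 ✓
  V = -0.58 -> Y = -0.336 ✓
  V = -0.816 -> Y = -0.666 ✓
All samples match this transformation.

(b) -V²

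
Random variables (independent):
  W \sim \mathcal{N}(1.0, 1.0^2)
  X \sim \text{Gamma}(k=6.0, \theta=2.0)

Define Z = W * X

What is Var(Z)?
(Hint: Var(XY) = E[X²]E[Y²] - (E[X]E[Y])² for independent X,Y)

Var(XY) = E[X²]E[Y²] - (E[X]E[Y])²
E[W] = 1, Var(W) = 1
E[X] = 12, Var(X) = 24
E[W²] = 1 + 1² = 2
E[X²] = 24 + 12² = 168
Var(Z) = 2*168 - (1*12)²
= 336 - 144 = 192

192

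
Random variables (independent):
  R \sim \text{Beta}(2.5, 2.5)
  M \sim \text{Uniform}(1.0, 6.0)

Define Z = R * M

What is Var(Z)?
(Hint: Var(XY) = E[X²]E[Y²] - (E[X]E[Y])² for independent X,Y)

Var(XY) = E[X²]E[Y²] - (E[X]E[Y])²
E[R] = 0.5, Var(R) = 0.041666667
E[M] = 3.5, Var(M) = 2.0833333
E[R²] = 0.041666667 + 0.5² = 0.29166667
E[M²] = 2.0833333 + 3.5² = 14.333333
Var(Z) = 0.29166667*14.333333 - (0.5*3.5)²
= 4.1805556 - 3.0625 = 1.1180556

1.1180556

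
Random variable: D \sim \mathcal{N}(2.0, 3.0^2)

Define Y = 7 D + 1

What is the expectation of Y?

For Y = 7D + 1:
E[Y] = 7 * E[D] + 1
E[D] = 2.0 = 2
E[Y] = 7 * 2 + 1 = 15

15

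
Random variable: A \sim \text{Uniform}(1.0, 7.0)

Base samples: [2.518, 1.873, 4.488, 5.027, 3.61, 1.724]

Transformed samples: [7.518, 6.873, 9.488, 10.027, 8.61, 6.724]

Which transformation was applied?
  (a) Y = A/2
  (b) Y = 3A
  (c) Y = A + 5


Checking option (c) Y = A + 5:
  A = 2.518 -> Y = 7.518 ✓
  A = 1.873 -> Y = 6.873 ✓
  A = 4.488 -> Y = 9.488 ✓
All samples match this transformation.

(c) A + 5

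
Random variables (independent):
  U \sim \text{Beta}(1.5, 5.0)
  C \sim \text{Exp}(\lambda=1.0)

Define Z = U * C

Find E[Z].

For independent RVs: E[XY] = E[X]*E[Y]
E[U] = 0.23076923
E[C] = 1
E[Z] = 0.23076923 * 1 = 0.23076923

0.23076923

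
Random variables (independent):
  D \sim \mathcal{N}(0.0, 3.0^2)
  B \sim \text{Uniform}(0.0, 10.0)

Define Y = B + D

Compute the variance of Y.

For independent RVs: Var(aX + bY) = a²Var(X) + b²Var(Y)
Var(D) = 9
Var(B) = 8.3333333
Var(Y) = 1²*9 + 1²*8.3333333
= 1*9 + 1*8.3333333 = 17.333333

17.333333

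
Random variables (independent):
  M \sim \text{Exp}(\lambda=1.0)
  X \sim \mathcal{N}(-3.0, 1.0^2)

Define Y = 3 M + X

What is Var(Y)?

For independent RVs: Var(aX + bY) = a²Var(X) + b²Var(Y)
Var(M) = 1
Var(X) = 1
Var(Y) = 3²*1 + 1²*1
= 9*1 + 1*1 = 10

10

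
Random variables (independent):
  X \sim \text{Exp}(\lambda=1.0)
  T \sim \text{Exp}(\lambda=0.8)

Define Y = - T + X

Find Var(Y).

For independent RVs: Var(aX + bY) = a²Var(X) + b²Var(Y)
Var(X) = 1
Var(T) = 1.5625
Var(Y) = 1²*1 + (-1)²*1.5625
= 1*1 + 1*1.5625 = 2.5625

2.5625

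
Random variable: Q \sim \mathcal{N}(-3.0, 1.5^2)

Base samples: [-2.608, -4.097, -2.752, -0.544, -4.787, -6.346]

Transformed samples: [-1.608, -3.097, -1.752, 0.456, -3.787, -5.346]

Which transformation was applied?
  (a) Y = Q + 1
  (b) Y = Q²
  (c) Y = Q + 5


Checking option (a) Y = Q + 1:
  Q = -2.608 -> Y = -1.608 ✓
  Q = -4.097 -> Y = -3.097 ✓
  Q = -2.752 -> Y = -1.752 ✓
All samples match this transformation.

(a) Q + 1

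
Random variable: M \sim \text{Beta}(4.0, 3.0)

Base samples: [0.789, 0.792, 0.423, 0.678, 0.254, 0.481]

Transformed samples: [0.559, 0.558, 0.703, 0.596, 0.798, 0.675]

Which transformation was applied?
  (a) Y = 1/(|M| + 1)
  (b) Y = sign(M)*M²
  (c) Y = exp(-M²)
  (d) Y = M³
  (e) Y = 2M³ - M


Checking option (a) Y = 1/(|M| + 1):
  M = 0.789 -> Y = 0.559 ✓
  M = 0.792 -> Y = 0.558 ✓
  M = 0.423 -> Y = 0.703 ✓
All samples match this transformation.

(a) 1/(|M| + 1)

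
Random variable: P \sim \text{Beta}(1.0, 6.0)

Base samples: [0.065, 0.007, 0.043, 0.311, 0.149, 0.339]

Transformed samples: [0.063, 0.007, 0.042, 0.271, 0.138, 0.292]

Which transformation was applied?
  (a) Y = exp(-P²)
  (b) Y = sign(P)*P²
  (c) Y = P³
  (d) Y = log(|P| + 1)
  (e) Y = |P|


Checking option (d) Y = log(|P| + 1):
  P = 0.065 -> Y = 0.063 ✓
  P = 0.007 -> Y = 0.007 ✓
  P = 0.043 -> Y = 0.042 ✓
All samples match this transformation.

(d) log(|P| + 1)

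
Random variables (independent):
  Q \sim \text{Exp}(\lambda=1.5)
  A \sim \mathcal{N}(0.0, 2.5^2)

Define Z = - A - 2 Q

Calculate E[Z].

E[Z] = -2*E[Q] - 1*E[A]
E[Q] = 0.66666667
E[A] = 0
E[Z] = -2*0.66666667 - 1*0 = -1.3333333

-1.3333333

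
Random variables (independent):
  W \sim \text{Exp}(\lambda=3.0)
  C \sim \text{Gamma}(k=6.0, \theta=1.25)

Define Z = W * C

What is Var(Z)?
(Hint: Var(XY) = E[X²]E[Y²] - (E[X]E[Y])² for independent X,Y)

Var(XY) = E[X²]E[Y²] - (E[X]E[Y])²
E[W] = 0.33333333, Var(W) = 0.11111111
E[C] = 7.5, Var(C) = 9.375
E[W²] = 0.11111111 + 0.33333333² = 0.22222222
E[C²] = 9.375 + 7.5² = 65.625
Var(Z) = 0.22222222*65.625 - (0.33333333*7.5)²
= 14.583333 - 6.25 = 8.3333333

8.3333333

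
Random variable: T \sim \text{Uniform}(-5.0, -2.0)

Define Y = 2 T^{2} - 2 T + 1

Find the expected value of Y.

E[Y] = 2*E[T²] - 2*E[T] + 1
E[T] = -3.5
E[T²] = Var(T) + (E[T])² = 0.75 + 12.25 = 13
E[Y] = 2*13 - 2*(-3.5) + 1 = 34

34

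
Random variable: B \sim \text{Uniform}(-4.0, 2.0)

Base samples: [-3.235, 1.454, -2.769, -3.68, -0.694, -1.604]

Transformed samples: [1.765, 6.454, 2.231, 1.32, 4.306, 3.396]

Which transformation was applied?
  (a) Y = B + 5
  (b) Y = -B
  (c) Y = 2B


Checking option (a) Y = B + 5:
  B = -3.235 -> Y = 1.765 ✓
  B = 1.454 -> Y = 6.454 ✓
  B = -2.769 -> Y = 2.231 ✓
All samples match this transformation.

(a) B + 5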